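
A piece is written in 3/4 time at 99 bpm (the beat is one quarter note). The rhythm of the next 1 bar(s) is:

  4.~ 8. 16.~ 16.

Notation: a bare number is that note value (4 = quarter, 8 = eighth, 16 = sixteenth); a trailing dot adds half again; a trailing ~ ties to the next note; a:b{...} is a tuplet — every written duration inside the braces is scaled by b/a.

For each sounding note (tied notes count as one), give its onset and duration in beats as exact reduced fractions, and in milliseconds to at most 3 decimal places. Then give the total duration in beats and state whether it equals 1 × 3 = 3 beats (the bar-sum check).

1) 0.0ms=0b +1363.636ms=9/4b
2) 1363.636ms=9/4b +454.545ms=3/4b
Σ=3b of 3 (99bpm 3/4) — PASS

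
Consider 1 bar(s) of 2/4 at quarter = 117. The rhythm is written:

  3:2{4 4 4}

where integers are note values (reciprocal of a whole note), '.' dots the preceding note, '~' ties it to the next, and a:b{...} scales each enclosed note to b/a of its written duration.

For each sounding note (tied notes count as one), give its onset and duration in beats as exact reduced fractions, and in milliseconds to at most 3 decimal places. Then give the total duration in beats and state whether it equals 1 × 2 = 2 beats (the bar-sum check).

1) 0.0ms=0b +341.88ms=2/3b
2) 341.88ms=2/3b +341.88ms=2/3b
3) 683.761ms=4/3b +341.88ms=2/3b
Σ=2b of 2 (117bpm 2/4) — PASS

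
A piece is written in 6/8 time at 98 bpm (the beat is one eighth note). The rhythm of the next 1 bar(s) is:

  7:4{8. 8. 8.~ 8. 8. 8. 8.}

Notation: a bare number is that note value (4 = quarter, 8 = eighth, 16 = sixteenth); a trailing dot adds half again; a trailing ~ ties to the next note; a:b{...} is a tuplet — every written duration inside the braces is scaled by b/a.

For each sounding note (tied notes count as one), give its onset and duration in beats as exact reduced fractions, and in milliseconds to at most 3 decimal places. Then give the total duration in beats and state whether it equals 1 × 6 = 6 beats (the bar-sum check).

1) 0.0ms=0b +524.781ms=6/7b
2) 524.781ms=6/7b +524.781ms=6/7b
3) 1049.563ms=12/7b +1049.563ms=12/7b
4) 2099.125ms=24/7b +524.781ms=6/7b
5) 2623.907ms=30/7b +524.781ms=6/7b
6) 3148.688ms=36/7b +524.781ms=6/7b
Σ=6b of 6 (98bpm 6/8) — PASS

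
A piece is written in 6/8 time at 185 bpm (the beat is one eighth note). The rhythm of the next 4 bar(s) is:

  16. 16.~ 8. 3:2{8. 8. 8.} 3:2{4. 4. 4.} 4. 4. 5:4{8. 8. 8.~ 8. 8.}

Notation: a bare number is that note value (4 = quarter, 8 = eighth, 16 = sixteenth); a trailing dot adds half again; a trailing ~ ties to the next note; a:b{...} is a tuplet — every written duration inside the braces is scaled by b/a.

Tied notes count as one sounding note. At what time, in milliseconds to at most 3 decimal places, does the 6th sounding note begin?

1. 0.0ms @ 0 + 243.243ms (3/4)
2. 243.243ms @ 3/4 + 729.73ms (9/4)
3. 972.973ms @ 3 + 324.324ms (1)
4. 1297.297ms @ 4 + 324.324ms (1)
5. 1621.622ms @ 5 + 324.324ms (1)
6. 1945.946ms @ 6 + 648.649ms (2)
7. 2594.595ms @ 8 + 648.649ms (2)
8. 3243.243ms @ 10 + 648.649ms (2)
9. 3891.892ms @ 12 + 972.973ms (3)
10. 4864.865ms @ 15 + 972.973ms (3)
11. 5837.838ms @ 18 + 389.189ms (6/5)
12. 6227.027ms @ 96/5 + 389.189ms (6/5)
13. 6616.216ms @ 102/5 + 778.378ms (12/5)
14. 7394.595ms @ 114/5 + 389.189ms (6/5)

note 6 onset = 6b = 1945.946ms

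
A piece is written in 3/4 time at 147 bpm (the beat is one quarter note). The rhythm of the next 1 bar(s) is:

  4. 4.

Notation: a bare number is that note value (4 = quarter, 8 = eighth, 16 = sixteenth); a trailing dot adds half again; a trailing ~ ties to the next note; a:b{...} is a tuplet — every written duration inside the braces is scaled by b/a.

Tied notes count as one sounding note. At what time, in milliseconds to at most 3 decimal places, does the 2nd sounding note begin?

1. 0.0ms @ 0 + 612.245ms (3/2)
2. 612.245ms @ 3/2 + 612.245ms (3/2)

note 2 onset = 3/2b = 612.245ms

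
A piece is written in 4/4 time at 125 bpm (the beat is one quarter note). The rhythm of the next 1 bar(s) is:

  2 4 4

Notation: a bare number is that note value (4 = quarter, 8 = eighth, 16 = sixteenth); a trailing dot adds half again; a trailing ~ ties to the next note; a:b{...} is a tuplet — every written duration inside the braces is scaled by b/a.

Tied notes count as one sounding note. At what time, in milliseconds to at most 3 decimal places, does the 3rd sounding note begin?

note 3 onset = 3b = 1440.0ms

1. 0.0ms @ 0 + 960.0ms (2)
2. 960.0ms @ 2 + 480.0ms (1)
3. 1440.0ms @ 3 + 480.0ms (1)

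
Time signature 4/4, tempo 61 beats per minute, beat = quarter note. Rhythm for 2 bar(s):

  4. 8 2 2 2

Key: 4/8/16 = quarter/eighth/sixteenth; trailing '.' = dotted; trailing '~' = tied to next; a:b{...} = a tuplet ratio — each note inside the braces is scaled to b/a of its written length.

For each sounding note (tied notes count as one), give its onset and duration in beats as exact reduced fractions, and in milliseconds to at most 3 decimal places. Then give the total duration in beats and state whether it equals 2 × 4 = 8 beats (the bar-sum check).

1) 0.0ms=0b +1475.41ms=3/2b
2) 1475.41ms=3/2b +491.803ms=1/2b
3) 1967.213ms=2b +1967.213ms=2b
4) 3934.426ms=4b +1967.213ms=2b
5) 5901.639ms=6b +1967.213ms=2b
Σ=8b of 8 (61bpm 4/4) — PASS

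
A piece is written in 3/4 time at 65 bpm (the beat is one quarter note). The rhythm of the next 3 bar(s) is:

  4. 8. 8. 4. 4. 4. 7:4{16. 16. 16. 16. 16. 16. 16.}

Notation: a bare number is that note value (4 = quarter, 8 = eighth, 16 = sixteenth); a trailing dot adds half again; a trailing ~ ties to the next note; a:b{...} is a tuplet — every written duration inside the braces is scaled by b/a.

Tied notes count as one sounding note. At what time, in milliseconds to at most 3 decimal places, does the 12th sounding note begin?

1. 0.0ms @ 0 + 1384.615ms (3/2)
2. 1384.615ms @ 3/2 + 692.308ms (3/4)
3. 2076.923ms @ 9/4 + 692.308ms (3/4)
4. 2769.231ms @ 3 + 1384.615ms (3/2)
5. 4153.846ms @ 9/2 + 1384.615ms (3/2)
6. 5538.462ms @ 6 + 1384.615ms (3/2)
7. 6923.077ms @ 15/2 + 197.802ms (3/14)
8. 7120.879ms @ 54/7 + 197.802ms (3/14)
9. 7318.681ms @ 111/14 + 197.802ms (3/14)
10. 7516.484ms @ 57/7 + 197.802ms (3/14)
11. 7714.286ms @ 117/14 + 197.802ms (3/14)
12. 7912.088ms @ 60/7 + 197.802ms (3/14)
13. 8109.89ms @ 123/14 + 197.802ms (3/14)

note 12 onset = 60/7b = 7912.088ms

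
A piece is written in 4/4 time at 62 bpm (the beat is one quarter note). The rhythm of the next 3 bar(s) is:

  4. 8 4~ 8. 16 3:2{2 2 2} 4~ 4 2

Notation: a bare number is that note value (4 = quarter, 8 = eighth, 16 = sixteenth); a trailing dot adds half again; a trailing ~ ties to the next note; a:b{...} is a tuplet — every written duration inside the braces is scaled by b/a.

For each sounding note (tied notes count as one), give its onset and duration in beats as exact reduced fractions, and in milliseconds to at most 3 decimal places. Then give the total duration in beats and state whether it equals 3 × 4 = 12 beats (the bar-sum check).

1) 0.0ms=0b +1451.613ms=3/2b
2) 1451.613ms=3/2b +483.871ms=1/2b
3) 1935.484ms=2b +1693.548ms=7/4b
4) 3629.032ms=15/4b +241.935ms=1/4b
5) 3870.968ms=4b +1290.323ms=4/3b
6) 5161.29ms=16/3b +1290.323ms=4/3b
7) 6451.613ms=20/3b +1290.323ms=4/3b
8) 7741.935ms=8b +1935.484ms=2b
9) 9677.419ms=10b +1935.484ms=2b
Σ=12b of 12 (62bpm 4/4) — PASS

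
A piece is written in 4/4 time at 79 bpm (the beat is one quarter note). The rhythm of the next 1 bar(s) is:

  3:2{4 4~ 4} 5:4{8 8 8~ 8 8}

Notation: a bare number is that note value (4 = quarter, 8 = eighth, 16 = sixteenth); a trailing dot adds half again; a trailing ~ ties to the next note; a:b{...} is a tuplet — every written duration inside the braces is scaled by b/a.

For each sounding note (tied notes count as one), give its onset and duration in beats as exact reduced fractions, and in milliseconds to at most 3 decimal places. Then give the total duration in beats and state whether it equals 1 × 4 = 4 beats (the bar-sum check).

1) 0.0ms=0b +506.329ms=2/3b
2) 506.329ms=2/3b +1012.658ms=4/3b
3) 1518.987ms=2b +303.797ms=2/5b
4) 1822.785ms=12/5b +303.797ms=2/5b
5) 2126.582ms=14/5b +607.595ms=4/5b
6) 2734.177ms=18/5b +303.797ms=2/5b
Σ=4b of 4 (79bpm 4/4) — PASS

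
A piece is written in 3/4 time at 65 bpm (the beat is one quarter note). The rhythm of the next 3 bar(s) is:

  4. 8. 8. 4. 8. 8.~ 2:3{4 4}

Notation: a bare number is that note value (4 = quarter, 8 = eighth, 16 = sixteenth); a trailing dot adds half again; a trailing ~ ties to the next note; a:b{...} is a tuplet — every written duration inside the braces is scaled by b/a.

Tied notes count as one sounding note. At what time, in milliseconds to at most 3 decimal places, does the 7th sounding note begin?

1. 0.0ms @ 0 + 1384.615ms (3/2)
2. 1384.615ms @ 3/2 + 692.308ms (3/4)
3. 2076.923ms @ 9/4 + 692.308ms (3/4)
4. 2769.231ms @ 3 + 1384.615ms (3/2)
5. 4153.846ms @ 9/2 + 692.308ms (3/4)
6. 4846.154ms @ 21/4 + 2076.923ms (9/4)
7. 6923.077ms @ 15/2 + 1384.615ms (3/2)

note 7 onset = 15/2b = 6923.077ms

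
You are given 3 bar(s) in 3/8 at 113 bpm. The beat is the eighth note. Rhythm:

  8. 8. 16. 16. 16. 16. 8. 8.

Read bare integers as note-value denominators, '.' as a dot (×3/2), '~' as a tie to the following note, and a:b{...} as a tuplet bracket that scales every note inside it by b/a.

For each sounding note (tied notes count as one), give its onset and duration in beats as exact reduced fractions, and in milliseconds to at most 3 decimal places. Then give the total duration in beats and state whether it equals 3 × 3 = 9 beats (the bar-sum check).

1) 0.0ms=0b +796.46ms=3/2b
2) 796.46ms=3/2b +796.46ms=3/2b
3) 1592.92ms=3b +398.23ms=3/4b
4) 1991.15ms=15/4b +398.23ms=3/4b
5) 2389.381ms=9/2b +398.23ms=3/4b
6) 2787.611ms=21/4b +398.23ms=3/4b
7) 3185.841ms=6b +796.46ms=3/2b
8) 3982.301ms=15/2b +796.46ms=3/2b
Σ=9b of 9 (113bpm 3/8) — PASS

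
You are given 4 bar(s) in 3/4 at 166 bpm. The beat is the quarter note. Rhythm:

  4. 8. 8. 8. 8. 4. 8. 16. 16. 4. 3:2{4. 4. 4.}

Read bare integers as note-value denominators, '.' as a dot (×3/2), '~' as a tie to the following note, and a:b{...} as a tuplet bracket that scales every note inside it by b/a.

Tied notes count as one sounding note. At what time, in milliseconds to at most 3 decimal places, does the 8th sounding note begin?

1. 0.0ms @ 0 + 542.169ms (3/2)
2. 542.169ms @ 3/2 + 271.084ms (3/4)
3. 813.253ms @ 9/4 + 271.084ms (3/4)
4. 1084.337ms @ 3 + 271.084ms (3/4)
5. 1355.422ms @ 15/4 + 271.084ms (3/4)
6. 1626.506ms @ 9/2 + 542.169ms (3/2)
7. 2168.675ms @ 6 + 271.084ms (3/4)
8. 2439.759ms @ 27/4 + 135.542ms (3/8)
9. 2575.301ms @ 57/8 + 135.542ms (3/8)
10. 2710.843ms @ 15/2 + 542.169ms (3/2)
11. 3253.012ms @ 9 + 361.446ms (1)
12. 3614.458ms @ 10 + 361.446ms (1)
13. 3975.904ms @ 11 + 361.446ms (1)

note 8 onset = 27/4b = 2439.759ms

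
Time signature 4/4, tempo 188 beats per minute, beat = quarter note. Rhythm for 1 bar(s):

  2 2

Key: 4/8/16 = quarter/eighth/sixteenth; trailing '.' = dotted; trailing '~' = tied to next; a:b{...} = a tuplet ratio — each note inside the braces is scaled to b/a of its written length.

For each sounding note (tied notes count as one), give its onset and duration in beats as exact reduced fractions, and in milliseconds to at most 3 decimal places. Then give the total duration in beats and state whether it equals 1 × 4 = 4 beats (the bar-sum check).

1) 0.0ms=0b +638.298ms=2b
2) 638.298ms=2b +638.298ms=2b
Σ=4b of 4 (188bpm 4/4) — PASS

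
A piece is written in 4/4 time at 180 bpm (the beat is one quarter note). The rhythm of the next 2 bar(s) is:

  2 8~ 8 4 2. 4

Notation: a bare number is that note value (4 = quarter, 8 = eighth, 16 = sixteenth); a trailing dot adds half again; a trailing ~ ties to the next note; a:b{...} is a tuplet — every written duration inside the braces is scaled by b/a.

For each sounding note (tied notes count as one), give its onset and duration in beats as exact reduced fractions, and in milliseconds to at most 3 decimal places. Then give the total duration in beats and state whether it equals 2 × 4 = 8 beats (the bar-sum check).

1) 0.0ms=0b +666.667ms=2b
2) 666.667ms=2b +333.333ms=1b
3) 1000.0ms=3b +333.333ms=1b
4) 1333.333ms=4b +1000.0ms=3b
5) 2333.333ms=7b +333.333ms=1b
Σ=8b of 8 (180bpm 4/4) — PASS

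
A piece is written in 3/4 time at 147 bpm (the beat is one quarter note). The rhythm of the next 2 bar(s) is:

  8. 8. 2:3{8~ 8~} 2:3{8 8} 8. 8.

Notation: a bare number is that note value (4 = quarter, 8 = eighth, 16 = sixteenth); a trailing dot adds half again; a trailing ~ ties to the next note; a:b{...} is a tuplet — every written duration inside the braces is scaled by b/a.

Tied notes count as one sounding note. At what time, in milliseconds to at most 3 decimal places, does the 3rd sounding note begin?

1. 0.0ms @ 0 + 306.122ms (3/4)
2. 306.122ms @ 3/4 + 306.122ms (3/4)
3. 612.245ms @ 3/2 + 918.367ms (9/4)
4. 1530.612ms @ 15/4 + 306.122ms (3/4)
5. 1836.735ms @ 9/2 + 306.122ms (3/4)
6. 2142.857ms @ 21/4 + 306.122ms (3/4)

note 3 onset = 3/2b = 612.245ms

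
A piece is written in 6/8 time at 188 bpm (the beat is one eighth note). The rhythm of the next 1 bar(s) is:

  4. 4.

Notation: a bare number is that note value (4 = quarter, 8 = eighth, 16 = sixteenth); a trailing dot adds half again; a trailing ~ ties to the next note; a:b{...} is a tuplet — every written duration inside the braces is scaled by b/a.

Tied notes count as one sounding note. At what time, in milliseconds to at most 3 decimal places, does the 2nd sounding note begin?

note 2 onset = 3b = 957.447ms

1. 0.0ms @ 0 + 957.447ms (3)
2. 957.447ms @ 3 + 957.447ms (3)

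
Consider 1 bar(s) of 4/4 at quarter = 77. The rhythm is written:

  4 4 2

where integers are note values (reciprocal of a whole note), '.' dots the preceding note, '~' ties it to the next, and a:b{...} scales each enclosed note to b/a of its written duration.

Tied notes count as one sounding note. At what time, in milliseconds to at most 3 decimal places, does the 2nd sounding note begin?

note 2 onset = 1b = 779.221ms

1. 0.0ms @ 0 + 779.221ms (1)
2. 779.221ms @ 1 + 779.221ms (1)
3. 1558.442ms @ 2 + 1558.442ms (2)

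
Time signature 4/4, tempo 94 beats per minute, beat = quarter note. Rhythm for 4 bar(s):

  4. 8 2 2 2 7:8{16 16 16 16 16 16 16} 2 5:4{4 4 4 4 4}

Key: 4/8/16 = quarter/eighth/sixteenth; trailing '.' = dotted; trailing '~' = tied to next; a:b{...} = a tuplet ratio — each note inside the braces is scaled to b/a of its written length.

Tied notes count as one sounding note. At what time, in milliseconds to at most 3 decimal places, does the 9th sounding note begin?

note 9 onset = 62/7b = 5653.495ms

1. 0.0ms @ 0 + 957.447ms (3/2)
2. 957.447ms @ 3/2 + 319.149ms (1/2)
3. 1276.596ms @ 2 + 1276.596ms (2)
4. 2553.191ms @ 4 + 1276.596ms (2)
5. 3829.787ms @ 6 + 1276.596ms (2)
6. 5106.383ms @ 8 + 182.371ms (2/7)
7. 5288.754ms @ 58/7 + 182.371ms (2/7)
8. 5471.125ms @ 60/7 + 182.371ms (2/7)
9. 5653.495ms @ 62/7 + 182.371ms (2/7)
10. 5835.866ms @ 64/7 + 182.371ms (2/7)
11. 6018.237ms @ 66/7 + 182.371ms (2/7)
12. 6200.608ms @ 68/7 + 182.371ms (2/7)
13. 6382.979ms @ 10 + 1276.596ms (2)
14. 7659.574ms @ 12 + 510.638ms (4/5)
15. 8170.213ms @ 64/5 + 510.638ms (4/5)
16. 8680.851ms @ 68/5 + 510.638ms (4/5)
17. 9191.489ms @ 72/5 + 510.638ms (4/5)
18. 9702.128ms @ 76/5 + 510.638ms (4/5)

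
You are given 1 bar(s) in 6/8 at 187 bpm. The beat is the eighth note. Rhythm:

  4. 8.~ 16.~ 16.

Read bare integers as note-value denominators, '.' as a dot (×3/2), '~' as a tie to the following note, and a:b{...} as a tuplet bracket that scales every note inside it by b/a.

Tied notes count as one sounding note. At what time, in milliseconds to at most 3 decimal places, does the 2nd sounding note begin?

note 2 onset = 3b = 962.567ms

1. 0.0ms @ 0 + 962.567ms (3)
2. 962.567ms @ 3 + 962.567ms (3)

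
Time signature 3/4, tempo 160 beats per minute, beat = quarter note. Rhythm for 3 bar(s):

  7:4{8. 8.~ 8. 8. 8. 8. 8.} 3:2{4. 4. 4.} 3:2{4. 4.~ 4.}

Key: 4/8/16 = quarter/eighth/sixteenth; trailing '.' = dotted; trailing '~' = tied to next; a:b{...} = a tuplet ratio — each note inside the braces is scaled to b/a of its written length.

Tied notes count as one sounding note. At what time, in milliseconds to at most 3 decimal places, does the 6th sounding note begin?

note 6 onset = 18/7b = 964.286ms

1. 0.0ms @ 0 + 160.714ms (3/7)
2. 160.714ms @ 3/7 + 321.429ms (6/7)
3. 482.143ms @ 9/7 + 160.714ms (3/7)
4. 642.857ms @ 12/7 + 160.714ms (3/7)
5. 803.571ms @ 15/7 + 160.714ms (3/7)
6. 964.286ms @ 18/7 + 160.714ms (3/7)
7. 1125.0ms @ 3 + 375.0ms (1)
8. 1500.0ms @ 4 + 375.0ms (1)
9. 1875.0ms @ 5 + 375.0ms (1)
10. 2250.0ms @ 6 + 375.0ms (1)
11. 2625.0ms @ 7 + 750.0ms (2)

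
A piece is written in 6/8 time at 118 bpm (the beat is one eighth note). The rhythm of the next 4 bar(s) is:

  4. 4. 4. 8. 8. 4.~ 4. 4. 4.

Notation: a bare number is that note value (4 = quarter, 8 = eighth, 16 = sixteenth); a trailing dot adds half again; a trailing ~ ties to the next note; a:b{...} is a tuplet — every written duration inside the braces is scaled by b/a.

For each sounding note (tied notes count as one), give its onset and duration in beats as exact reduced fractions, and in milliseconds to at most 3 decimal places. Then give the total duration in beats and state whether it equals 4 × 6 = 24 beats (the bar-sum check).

1) 0.0ms=0b +1525.424ms=3b
2) 1525.424ms=3b +1525.424ms=3b
3) 3050.847ms=6b +1525.424ms=3b
4) 4576.271ms=9b +762.712ms=3/2b
5) 5338.983ms=21/2b +762.712ms=3/2b
6) 6101.695ms=12b +3050.847ms=6b
7) 9152.542ms=18b +1525.424ms=3b
8) 10677.966ms=21b +1525.424ms=3b
Σ=24b of 24 (118bpm 6/8) — PASS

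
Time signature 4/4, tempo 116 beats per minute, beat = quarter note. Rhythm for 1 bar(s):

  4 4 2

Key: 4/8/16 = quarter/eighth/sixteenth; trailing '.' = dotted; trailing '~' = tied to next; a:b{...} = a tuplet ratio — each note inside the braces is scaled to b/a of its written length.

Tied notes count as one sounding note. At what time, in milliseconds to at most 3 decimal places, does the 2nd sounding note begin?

1. 0.0ms @ 0 + 517.241ms (1)
2. 517.241ms @ 1 + 517.241ms (1)
3. 1034.483ms @ 2 + 1034.483ms (2)

note 2 onset = 1b = 517.241ms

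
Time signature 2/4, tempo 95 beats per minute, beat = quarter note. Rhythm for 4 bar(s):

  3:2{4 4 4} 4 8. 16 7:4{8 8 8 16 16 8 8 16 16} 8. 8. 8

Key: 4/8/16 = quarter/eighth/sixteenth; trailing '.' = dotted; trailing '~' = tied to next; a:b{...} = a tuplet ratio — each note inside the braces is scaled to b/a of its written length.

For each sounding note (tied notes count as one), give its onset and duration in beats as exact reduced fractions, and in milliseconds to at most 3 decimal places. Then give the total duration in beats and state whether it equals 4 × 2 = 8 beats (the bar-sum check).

1) 0.0ms=0b +421.053ms=2/3b
2) 421.053ms=2/3b +421.053ms=2/3b
3) 842.105ms=4/3b +421.053ms=2/3b
4) 1263.158ms=2b +631.579ms=1b
5) 1894.737ms=3b +473.684ms=3/4b
6) 2368.421ms=15/4b +157.895ms=1/4b
7) 2526.316ms=4b +180.451ms=2/7b
8) 2706.767ms=30/7b +180.451ms=2/7b
9) 2887.218ms=32/7b +180.451ms=2/7b
10) 3067.669ms=34/7b +90.226ms=1/7b
11) 3157.895ms=5b +90.226ms=1/7b
12) 3248.12ms=36/7b +180.451ms=2/7b
13) 3428.571ms=38/7b +180.451ms=2/7b
14) 3609.023ms=40/7b +90.226ms=1/7b
15) 3699.248ms=41/7b +90.226ms=1/7b
16) 3789.474ms=6b +473.684ms=3/4b
17) 4263.158ms=27/4b +473.684ms=3/4b
18) 4736.842ms=15/2b +315.789ms=1/2b
Σ=8b of 8 (95bpm 2/4) — PASS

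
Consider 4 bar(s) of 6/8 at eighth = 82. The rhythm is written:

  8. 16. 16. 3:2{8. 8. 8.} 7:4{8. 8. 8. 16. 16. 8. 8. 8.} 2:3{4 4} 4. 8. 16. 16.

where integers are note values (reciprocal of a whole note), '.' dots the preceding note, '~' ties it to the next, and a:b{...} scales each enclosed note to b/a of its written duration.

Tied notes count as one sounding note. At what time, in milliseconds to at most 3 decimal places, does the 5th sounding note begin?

1. 0.0ms @ 0 + 1097.561ms (3/2)
2. 1097.561ms @ 3/2 + 548.78ms (3/4)
3. 1646.341ms @ 9/4 + 548.78ms (3/4)
4. 2195.122ms @ 3 + 731.707ms (1)
5. 2926.829ms @ 4 + 731.707ms (1)
6. 3658.537ms @ 5 + 731.707ms (1)
7. 4390.244ms @ 6 + 627.178ms (6/7)
8. 5017.422ms @ 48/7 + 627.178ms (6/7)
9. 5644.599ms @ 54/7 + 627.178ms (6/7)
10. 6271.777ms @ 60/7 + 313.589ms (3/7)
11. 6585.366ms @ 9 + 313.589ms (3/7)
12. 6898.955ms @ 66/7 + 627.178ms (6/7)
13. 7526.132ms @ 72/7 + 627.178ms (6/7)
14. 8153.31ms @ 78/7 + 627.178ms (6/7)
15. 8780.488ms @ 12 + 2195.122ms (3)
16. 10975.61ms @ 15 + 2195.122ms (3)
17. 13170.732ms @ 18 + 2195.122ms (3)
18. 15365.854ms @ 21 + 1097.561ms (3/2)
19. 16463.415ms @ 45/2 + 548.78ms (3/4)
20. 17012.195ms @ 93/4 + 548.78ms (3/4)

note 5 onset = 4b = 2926.829ms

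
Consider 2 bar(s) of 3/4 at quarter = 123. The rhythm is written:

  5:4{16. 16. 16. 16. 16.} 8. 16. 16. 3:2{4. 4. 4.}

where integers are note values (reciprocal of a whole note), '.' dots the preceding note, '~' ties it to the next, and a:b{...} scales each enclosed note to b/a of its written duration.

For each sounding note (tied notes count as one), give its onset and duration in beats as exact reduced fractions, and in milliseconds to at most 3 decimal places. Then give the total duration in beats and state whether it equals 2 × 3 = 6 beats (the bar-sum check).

1) 0.0ms=0b +146.341ms=3/10b
2) 146.341ms=3/10b +146.341ms=3/10b
3) 292.683ms=3/5b +146.341ms=3/10b
4) 439.024ms=9/10b +146.341ms=3/10b
5) 585.366ms=6/5b +146.341ms=3/10b
6) 731.707ms=3/2b +365.854ms=3/4b
7) 1097.561ms=9/4b +182.927ms=3/8b
8) 1280.488ms=21/8b +182.927ms=3/8b
9) 1463.415ms=3b +487.805ms=1b
10) 1951.22ms=4b +487.805ms=1b
11) 2439.024ms=5b +487.805ms=1b
Σ=6b of 6 (123bpm 3/4) — PASS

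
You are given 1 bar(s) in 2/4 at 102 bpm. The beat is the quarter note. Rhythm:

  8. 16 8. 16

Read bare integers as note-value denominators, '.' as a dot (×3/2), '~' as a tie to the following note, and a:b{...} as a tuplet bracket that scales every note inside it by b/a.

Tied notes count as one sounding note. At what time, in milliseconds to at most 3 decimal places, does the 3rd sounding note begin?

1. 0.0ms @ 0 + 441.176ms (3/4)
2. 441.176ms @ 3/4 + 147.059ms (1/4)
3. 588.235ms @ 1 + 441.176ms (3/4)
4. 1029.412ms @ 7/4 + 147.059ms (1/4)

note 3 onset = 1b = 588.235ms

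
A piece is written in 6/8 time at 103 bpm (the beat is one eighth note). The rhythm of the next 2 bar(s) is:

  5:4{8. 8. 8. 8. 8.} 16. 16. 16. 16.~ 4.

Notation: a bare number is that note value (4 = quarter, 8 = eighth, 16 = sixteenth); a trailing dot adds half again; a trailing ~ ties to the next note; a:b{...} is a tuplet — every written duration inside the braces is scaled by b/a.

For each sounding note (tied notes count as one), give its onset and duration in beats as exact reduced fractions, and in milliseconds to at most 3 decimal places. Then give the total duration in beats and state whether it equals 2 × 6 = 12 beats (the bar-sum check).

1) 0.0ms=0b +699.029ms=6/5b
2) 699.029ms=6/5b +699.029ms=6/5b
3) 1398.058ms=12/5b +699.029ms=6/5b
4) 2097.087ms=18/5b +699.029ms=6/5b
5) 2796.117ms=24/5b +699.029ms=6/5b
6) 3495.146ms=6b +436.893ms=3/4b
7) 3932.039ms=27/4b +436.893ms=3/4b
8) 4368.932ms=15/2b +436.893ms=3/4b
9) 4805.825ms=33/4b +2184.466ms=15/4b
Σ=12b of 12 (103bpm 6/8) — PASS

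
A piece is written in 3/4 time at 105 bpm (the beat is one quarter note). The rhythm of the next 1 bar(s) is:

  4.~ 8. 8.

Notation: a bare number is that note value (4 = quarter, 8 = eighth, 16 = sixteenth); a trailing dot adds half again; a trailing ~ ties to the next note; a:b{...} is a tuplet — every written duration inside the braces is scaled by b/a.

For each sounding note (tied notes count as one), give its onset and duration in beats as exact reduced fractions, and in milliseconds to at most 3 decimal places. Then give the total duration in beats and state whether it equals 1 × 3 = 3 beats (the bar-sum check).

1) 0.0ms=0b +1285.714ms=9/4b
2) 1285.714ms=9/4b +428.571ms=3/4b
Σ=3b of 3 (105bpm 3/4) — PASS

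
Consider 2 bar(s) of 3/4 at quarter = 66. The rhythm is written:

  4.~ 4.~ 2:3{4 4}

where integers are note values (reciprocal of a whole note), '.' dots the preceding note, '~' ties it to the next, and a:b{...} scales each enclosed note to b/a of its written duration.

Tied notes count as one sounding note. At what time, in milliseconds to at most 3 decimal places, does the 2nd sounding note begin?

note 2 onset = 9/2b = 4090.909ms

1. 0.0ms @ 0 + 4090.909ms (9/2)
2. 4090.909ms @ 9/2 + 1363.636ms (3/2)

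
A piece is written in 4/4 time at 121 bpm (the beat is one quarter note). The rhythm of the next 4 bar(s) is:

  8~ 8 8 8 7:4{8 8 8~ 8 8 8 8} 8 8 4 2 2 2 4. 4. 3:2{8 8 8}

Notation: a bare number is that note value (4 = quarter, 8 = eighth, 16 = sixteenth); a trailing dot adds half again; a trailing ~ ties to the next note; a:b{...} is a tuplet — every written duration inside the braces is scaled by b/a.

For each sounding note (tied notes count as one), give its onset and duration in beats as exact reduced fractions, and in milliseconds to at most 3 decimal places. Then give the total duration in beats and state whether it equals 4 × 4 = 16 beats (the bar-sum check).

1) 0.0ms=0b +495.868ms=1b
2) 495.868ms=1b +247.934ms=1/2b
3) 743.802ms=3/2b +247.934ms=1/2b
4) 991.736ms=2b +141.677ms=2/7b
5) 1133.412ms=16/7b +141.677ms=2/7b
6) 1275.089ms=18/7b +283.353ms=4/7b
7) 1558.442ms=22/7b +141.677ms=2/7b
8) 1700.118ms=24/7b +141.677ms=2/7b
9) 1841.795ms=26/7b +141.677ms=2/7b
10) 1983.471ms=4b +247.934ms=1/2b
11) 2231.405ms=9/2b +247.934ms=1/2b
12) 2479.339ms=5b +495.868ms=1b
13) 2975.207ms=6b +991.736ms=2b
14) 3966.942ms=8b +991.736ms=2b
15) 4958.678ms=10b +991.736ms=2b
16) 5950.413ms=12b +743.802ms=3/2b
17) 6694.215ms=27/2b +743.802ms=3/2b
18) 7438.017ms=15b +165.289ms=1/3b
19) 7603.306ms=46/3b +165.289ms=1/3b
20) 7768.595ms=47/3b +165.289ms=1/3b
Σ=16b of 16 (121bpm 4/4) — PASS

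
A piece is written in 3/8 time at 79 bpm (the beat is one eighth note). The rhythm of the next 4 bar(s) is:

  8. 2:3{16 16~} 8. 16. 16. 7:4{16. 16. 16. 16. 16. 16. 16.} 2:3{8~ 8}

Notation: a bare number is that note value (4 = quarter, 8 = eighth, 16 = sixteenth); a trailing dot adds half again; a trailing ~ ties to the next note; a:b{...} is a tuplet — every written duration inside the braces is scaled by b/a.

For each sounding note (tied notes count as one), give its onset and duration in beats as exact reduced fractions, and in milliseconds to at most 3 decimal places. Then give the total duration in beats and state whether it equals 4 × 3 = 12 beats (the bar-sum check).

1) 0.0ms=0b +1139.241ms=3/2b
2) 1139.241ms=3/2b +569.62ms=3/4b
3) 1708.861ms=9/4b +1708.861ms=9/4b
4) 3417.722ms=9/2b +569.62ms=3/4b
5) 3987.342ms=21/4b +569.62ms=3/4b
6) 4556.962ms=6b +325.497ms=3/7b
7) 4882.459ms=45/7b +325.497ms=3/7b
8) 5207.957ms=48/7b +325.497ms=3/7b
9) 5533.454ms=51/7b +325.497ms=3/7b
10) 5858.951ms=54/7b +325.497ms=3/7b
11) 6184.448ms=57/7b +325.497ms=3/7b
12) 6509.946ms=60/7b +325.497ms=3/7b
13) 6835.443ms=9b +2278.481ms=3b
Σ=12b of 12 (79bpm 3/8) — PASS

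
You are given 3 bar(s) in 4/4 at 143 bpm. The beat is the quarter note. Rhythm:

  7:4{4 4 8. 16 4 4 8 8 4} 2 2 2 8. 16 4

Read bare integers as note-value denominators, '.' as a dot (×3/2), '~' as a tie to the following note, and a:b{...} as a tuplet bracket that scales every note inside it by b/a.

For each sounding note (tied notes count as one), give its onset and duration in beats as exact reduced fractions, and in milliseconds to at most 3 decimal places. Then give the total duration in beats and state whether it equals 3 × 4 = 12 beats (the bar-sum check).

1) 0.0ms=0b +239.76ms=4/7b
2) 239.76ms=4/7b +239.76ms=4/7b
3) 479.52ms=8/7b +179.82ms=3/7b
4) 659.341ms=11/7b +59.94ms=1/7b
5) 719.281ms=12/7b +239.76ms=4/7b
6) 959.041ms=16/7b +239.76ms=4/7b
7) 1198.801ms=20/7b +119.88ms=2/7b
8) 1318.681ms=22/7b +119.88ms=2/7b
9) 1438.561ms=24/7b +239.76ms=4/7b
10) 1678.322ms=4b +839.161ms=2b
11) 2517.483ms=6b +839.161ms=2b
12) 3356.643ms=8b +839.161ms=2b
13) 4195.804ms=10b +314.685ms=3/4b
14) 4510.49ms=43/4b +104.895ms=1/4b
15) 4615.385ms=11b +419.58ms=1b
Σ=12b of 12 (143bpm 4/4) — PASS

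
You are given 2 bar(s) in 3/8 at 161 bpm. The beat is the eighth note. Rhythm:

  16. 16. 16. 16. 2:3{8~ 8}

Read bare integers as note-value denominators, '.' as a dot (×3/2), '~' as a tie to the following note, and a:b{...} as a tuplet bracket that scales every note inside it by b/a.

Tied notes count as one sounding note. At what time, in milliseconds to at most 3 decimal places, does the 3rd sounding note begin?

1. 0.0ms @ 0 + 279.503ms (3/4)
2. 279.503ms @ 3/4 + 279.503ms (3/4)
3. 559.006ms @ 3/2 + 279.503ms (3/4)
4. 838.509ms @ 9/4 + 279.503ms (3/4)
5. 1118.012ms @ 3 + 1118.012ms (3)

note 3 onset = 3/2b = 559.006ms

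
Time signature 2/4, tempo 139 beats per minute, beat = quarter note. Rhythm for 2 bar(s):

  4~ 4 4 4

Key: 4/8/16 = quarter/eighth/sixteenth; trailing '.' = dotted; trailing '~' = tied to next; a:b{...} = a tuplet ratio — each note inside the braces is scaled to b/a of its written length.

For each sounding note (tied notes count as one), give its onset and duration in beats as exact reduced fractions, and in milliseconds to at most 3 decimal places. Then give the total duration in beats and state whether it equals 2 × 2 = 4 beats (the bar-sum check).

1) 0.0ms=0b +863.309ms=2b
2) 863.309ms=2b +431.655ms=1b
3) 1294.964ms=3b +431.655ms=1b
Σ=4b of 4 (139bpm 2/4) — PASS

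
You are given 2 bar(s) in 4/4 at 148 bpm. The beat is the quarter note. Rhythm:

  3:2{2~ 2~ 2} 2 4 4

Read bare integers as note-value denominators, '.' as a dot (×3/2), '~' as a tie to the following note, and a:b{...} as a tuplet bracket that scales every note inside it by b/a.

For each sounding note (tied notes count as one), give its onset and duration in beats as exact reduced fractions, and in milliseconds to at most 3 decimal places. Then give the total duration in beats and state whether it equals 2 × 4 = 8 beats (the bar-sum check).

1) 0.0ms=0b +1621.622ms=4b
2) 1621.622ms=4b +810.811ms=2b
3) 2432.432ms=6b +405.405ms=1b
4) 2837.838ms=7b +405.405ms=1b
Σ=8b of 8 (148bpm 4/4) — PASS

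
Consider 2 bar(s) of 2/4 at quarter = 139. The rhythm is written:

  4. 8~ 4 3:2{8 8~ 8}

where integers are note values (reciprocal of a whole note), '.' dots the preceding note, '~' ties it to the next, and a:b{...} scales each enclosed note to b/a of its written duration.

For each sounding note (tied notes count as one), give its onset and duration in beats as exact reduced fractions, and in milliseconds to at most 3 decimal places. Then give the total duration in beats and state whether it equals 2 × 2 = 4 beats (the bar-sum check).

1) 0.0ms=0b +647.482ms=3/2b
2) 647.482ms=3/2b +647.482ms=3/2b
3) 1294.964ms=3b +143.885ms=1/3b
4) 1438.849ms=10/3b +287.77ms=2/3b
Σ=4b of 4 (139bpm 2/4) — PASS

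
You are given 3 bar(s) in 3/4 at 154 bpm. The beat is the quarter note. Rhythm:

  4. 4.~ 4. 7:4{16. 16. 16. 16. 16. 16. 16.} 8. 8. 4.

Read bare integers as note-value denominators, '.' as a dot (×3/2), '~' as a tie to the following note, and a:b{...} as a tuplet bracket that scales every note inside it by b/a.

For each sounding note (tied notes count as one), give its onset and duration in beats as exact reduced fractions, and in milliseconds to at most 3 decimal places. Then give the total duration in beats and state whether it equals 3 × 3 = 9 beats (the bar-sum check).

1) 0.0ms=0b +584.416ms=3/2b
2) 584.416ms=3/2b +1168.831ms=3b
3) 1753.247ms=9/2b +83.488ms=3/14b
4) 1836.735ms=33/7b +83.488ms=3/14b
5) 1920.223ms=69/14b +83.488ms=3/14b
6) 2003.711ms=36/7b +83.488ms=3/14b
7) 2087.199ms=75/14b +83.488ms=3/14b
8) 2170.686ms=39/7b +83.488ms=3/14b
9) 2254.174ms=81/14b +83.488ms=3/14b
10) 2337.662ms=6b +292.208ms=3/4b
11) 2629.87ms=27/4b +292.208ms=3/4b
12) 2922.078ms=15/2b +584.416ms=3/2b
Σ=9b of 9 (154bpm 3/4) — PASS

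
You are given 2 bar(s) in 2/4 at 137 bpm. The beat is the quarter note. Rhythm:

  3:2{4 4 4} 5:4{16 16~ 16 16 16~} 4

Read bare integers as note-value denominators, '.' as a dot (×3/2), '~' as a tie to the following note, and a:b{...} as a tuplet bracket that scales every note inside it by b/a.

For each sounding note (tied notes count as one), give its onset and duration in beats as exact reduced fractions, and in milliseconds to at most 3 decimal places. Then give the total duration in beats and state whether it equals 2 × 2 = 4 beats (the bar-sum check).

1) 0.0ms=0b +291.971ms=2/3b
2) 291.971ms=2/3b +291.971ms=2/3b
3) 583.942ms=4/3b +291.971ms=2/3b
4) 875.912ms=2b +87.591ms=1/5b
5) 963.504ms=11/5b +175.182ms=2/5b
6) 1138.686ms=13/5b +87.591ms=1/5b
7) 1226.277ms=14/5b +525.547ms=6/5b
Σ=4b of 4 (137bpm 2/4) — PASS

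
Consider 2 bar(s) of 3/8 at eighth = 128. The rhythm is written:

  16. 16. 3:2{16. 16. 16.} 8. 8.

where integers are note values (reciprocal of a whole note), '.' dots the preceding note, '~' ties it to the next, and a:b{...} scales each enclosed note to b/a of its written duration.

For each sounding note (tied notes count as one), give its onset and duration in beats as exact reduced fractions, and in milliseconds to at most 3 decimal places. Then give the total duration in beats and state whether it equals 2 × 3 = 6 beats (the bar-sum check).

1) 0.0ms=0b +351.562ms=3/4b
2) 351.562ms=3/4b +351.562ms=3/4b
3) 703.125ms=3/2b +234.375ms=1/2b
4) 937.5ms=2b +234.375ms=1/2b
5) 1171.875ms=5/2b +234.375ms=1/2b
6) 1406.25ms=3b +703.125ms=3/2b
7) 2109.375ms=9/2b +703.125ms=3/2b
Σ=6b of 6 (128bpm 3/8) — PASS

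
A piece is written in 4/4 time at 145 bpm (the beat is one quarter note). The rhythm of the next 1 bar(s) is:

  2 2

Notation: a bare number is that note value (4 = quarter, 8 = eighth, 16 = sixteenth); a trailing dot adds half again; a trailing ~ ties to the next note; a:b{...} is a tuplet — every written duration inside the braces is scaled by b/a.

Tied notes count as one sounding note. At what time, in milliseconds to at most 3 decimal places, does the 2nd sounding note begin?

note 2 onset = 2b = 827.586ms

1. 0.0ms @ 0 + 827.586ms (2)
2. 827.586ms @ 2 + 827.586ms (2)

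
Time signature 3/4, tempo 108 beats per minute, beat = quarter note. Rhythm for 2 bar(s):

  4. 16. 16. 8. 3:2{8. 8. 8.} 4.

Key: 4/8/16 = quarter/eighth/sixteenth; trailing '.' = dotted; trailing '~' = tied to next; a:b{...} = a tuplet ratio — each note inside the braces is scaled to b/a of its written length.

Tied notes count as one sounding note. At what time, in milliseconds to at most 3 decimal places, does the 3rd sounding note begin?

note 3 onset = 15/8b = 1041.667ms

1. 0.0ms @ 0 + 833.333ms (3/2)
2. 833.333ms @ 3/2 + 208.333ms (3/8)
3. 1041.667ms @ 15/8 + 208.333ms (3/8)
4. 1250.0ms @ 9/4 + 416.667ms (3/4)
5. 1666.667ms @ 3 + 277.778ms (1/2)
6. 1944.444ms @ 7/2 + 277.778ms (1/2)
7. 2222.222ms @ 4 + 277.778ms (1/2)
8. 2500.0ms @ 9/2 + 833.333ms (3/2)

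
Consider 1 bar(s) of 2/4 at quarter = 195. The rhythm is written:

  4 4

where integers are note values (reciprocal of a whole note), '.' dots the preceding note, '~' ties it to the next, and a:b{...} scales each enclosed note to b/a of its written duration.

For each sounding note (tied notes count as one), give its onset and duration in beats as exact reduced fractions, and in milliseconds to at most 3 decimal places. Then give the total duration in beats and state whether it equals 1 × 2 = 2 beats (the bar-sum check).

1) 0.0ms=0b +307.692ms=1b
2) 307.692ms=1b +307.692ms=1b
Σ=2b of 2 (195bpm 2/4) — PASS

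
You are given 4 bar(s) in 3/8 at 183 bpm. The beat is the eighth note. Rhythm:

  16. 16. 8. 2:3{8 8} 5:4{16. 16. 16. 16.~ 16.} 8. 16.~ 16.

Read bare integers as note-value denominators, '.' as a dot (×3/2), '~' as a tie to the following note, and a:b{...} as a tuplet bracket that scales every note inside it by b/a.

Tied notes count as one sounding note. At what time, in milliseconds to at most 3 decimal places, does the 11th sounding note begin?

note 11 onset = 21/2b = 3442.623ms

1. 0.0ms @ 0 + 245.902ms (3/4)
2. 245.902ms @ 3/4 + 245.902ms (3/4)
3. 491.803ms @ 3/2 + 491.803ms (3/2)
4. 983.607ms @ 3 + 491.803ms (3/2)
5. 1475.41ms @ 9/2 + 491.803ms (3/2)
6. 1967.213ms @ 6 + 196.721ms (3/5)
7. 2163.934ms @ 33/5 + 196.721ms (3/5)
8. 2360.656ms @ 36/5 + 196.721ms (3/5)
9. 2557.377ms @ 39/5 + 393.443ms (6/5)
10. 2950.82ms @ 9 + 491.803ms (3/2)
11. 3442.623ms @ 21/2 + 491.803ms (3/2)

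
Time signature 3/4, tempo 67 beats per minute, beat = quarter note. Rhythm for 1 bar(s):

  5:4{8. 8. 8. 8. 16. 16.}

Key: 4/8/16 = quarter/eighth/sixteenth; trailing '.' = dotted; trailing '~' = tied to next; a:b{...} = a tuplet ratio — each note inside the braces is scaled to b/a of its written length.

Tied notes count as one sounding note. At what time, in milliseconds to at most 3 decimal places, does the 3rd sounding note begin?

note 3 onset = 6/5b = 1074.627ms

1. 0.0ms @ 0 + 537.313ms (3/5)
2. 537.313ms @ 3/5 + 537.313ms (3/5)
3. 1074.627ms @ 6/5 + 537.313ms (3/5)
4. 1611.94ms @ 9/5 + 537.313ms (3/5)
5. 2149.254ms @ 12/5 + 268.657ms (3/10)
6. 2417.91ms @ 27/10 + 268.657ms (3/10)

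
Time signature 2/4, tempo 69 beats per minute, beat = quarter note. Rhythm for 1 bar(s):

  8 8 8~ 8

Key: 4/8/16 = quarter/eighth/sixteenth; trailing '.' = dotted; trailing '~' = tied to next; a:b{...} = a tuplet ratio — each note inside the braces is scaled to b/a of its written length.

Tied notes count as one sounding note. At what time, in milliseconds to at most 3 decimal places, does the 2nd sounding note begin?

note 2 onset = 1/2b = 434.783ms

1. 0.0ms @ 0 + 434.783ms (1/2)
2. 434.783ms @ 1/2 + 434.783ms (1/2)
3. 869.565ms @ 1 + 869.565ms (1)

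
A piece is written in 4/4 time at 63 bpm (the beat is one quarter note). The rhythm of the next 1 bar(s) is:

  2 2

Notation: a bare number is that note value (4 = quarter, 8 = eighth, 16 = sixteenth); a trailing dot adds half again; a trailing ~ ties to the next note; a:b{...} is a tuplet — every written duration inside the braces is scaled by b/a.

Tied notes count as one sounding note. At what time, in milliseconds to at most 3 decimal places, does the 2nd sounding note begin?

1. 0.0ms @ 0 + 1904.762ms (2)
2. 1904.762ms @ 2 + 1904.762ms (2)

note 2 onset = 2b = 1904.762ms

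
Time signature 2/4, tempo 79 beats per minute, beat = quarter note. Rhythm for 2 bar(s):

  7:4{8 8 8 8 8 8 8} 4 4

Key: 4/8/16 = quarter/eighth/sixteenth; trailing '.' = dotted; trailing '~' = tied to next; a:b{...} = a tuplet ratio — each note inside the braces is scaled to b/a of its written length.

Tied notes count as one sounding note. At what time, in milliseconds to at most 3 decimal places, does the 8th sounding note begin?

note 8 onset = 2b = 1518.987ms

1. 0.0ms @ 0 + 216.998ms (2/7)
2. 216.998ms @ 2/7 + 216.998ms (2/7)
3. 433.996ms @ 4/7 + 216.998ms (2/7)
4. 650.995ms @ 6/7 + 216.998ms (2/7)
5. 867.993ms @ 8/7 + 216.998ms (2/7)
6. 1084.991ms @ 10/7 + 216.998ms (2/7)
7. 1301.989ms @ 12/7 + 216.998ms (2/7)
8. 1518.987ms @ 2 + 759.494ms (1)
9. 2278.481ms @ 3 + 759.494ms (1)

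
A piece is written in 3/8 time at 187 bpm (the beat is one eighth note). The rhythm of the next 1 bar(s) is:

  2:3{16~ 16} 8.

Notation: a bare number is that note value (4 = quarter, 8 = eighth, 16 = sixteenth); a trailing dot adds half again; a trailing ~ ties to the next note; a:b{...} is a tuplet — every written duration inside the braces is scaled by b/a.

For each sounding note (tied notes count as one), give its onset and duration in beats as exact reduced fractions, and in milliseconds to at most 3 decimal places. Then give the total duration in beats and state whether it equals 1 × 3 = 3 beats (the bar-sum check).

1) 0.0ms=0b +481.283ms=3/2b
2) 481.283ms=3/2b +481.283ms=3/2b
Σ=3b of 3 (187bpm 3/8) — PASS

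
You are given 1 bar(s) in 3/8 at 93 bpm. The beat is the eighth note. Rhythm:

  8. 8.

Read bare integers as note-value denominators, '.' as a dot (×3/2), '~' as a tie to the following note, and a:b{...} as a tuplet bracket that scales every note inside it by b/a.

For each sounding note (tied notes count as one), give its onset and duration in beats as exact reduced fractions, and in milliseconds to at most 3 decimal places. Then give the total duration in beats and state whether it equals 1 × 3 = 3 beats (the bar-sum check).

1) 0.0ms=0b +967.742ms=3/2b
2) 967.742ms=3/2b +967.742ms=3/2b
Σ=3b of 3 (93bpm 3/8) — PASS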